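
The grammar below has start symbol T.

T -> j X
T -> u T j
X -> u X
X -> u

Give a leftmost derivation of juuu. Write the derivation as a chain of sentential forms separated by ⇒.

T ⇒ jX ⇒ juX ⇒ juuX ⇒ juuu

T ⇒ jX   [T -> j X]
jX ⇒ juX   [X -> u X]
juX ⇒ juuX   [X -> u X]
juuX ⇒ juuu   [X -> u]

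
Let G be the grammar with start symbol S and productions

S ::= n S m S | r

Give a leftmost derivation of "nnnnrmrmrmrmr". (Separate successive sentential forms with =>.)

S=>nSmS=>nnSmSmS=>nnnSmSmSmS=>nnnnSmSmSmSmS=>nnnnrmSmSmSmS=>nnnnrmrmSmSmS=>nnnnrmrmrmSmS=>nnnnrmrmrmrmS=>nnnnrmrmrmrmr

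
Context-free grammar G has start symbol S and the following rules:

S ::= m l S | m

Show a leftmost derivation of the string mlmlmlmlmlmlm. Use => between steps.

S => mlS => mlmlS => mlmlmlS => mlmlmlmlS => mlmlmlmlmlS => mlmlmlmlmlmlS => mlmlmlmlmlmlm

S => mlS   [S ::= m l S]
mlS => mlmlS   [S ::= m l S]
mlmlS => mlmlmlS   [S ::= m l S]
mlmlmlS => mlmlmlmlS   [S ::= m l S]
mlmlmlmlS => mlmlmlmlmlS   [S ::= m l S]
mlmlmlmlmlS => mlmlmlmlmlmlS   [S ::= m l S]
mlmlmlmlmlmlS => mlmlmlmlmlmlm   [S ::= m]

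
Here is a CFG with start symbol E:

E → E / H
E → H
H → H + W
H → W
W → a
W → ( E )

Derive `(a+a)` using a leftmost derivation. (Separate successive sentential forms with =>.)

E=>H=>W=>(E)=>(H)=>(H+W)=>(W+W)=>(a+W)=>(a+a)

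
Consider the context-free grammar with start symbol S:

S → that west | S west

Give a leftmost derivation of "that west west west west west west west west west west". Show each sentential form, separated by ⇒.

S ⇒ S west   [S → S west]
S west ⇒ S west west   [S → S west]
S west west ⇒ S west west west   [S → S west]
S west west west ⇒ S west west west west   [S → S west]
S west west west west ⇒ S west west west west west   [S → S west]
S west west west west west ⇒ S west west west west west west   [S → S west]
S west west west west west west ⇒ S west west west west west west west   [S → S west]
S west west west west west west west ⇒ S west west west west west west west west   [S → S west]
S west west west west west west west west ⇒ S west west west west west west west west west   [S → S west]
S west west west west west west west west west ⇒ that west west west west west west west west west west   [S → that west]

S ⇒ S west ⇒ S west west ⇒ S west west west ⇒ S west west west west ⇒ S west west west west west ⇒ S west west west west west west ⇒ S west west west west west west west ⇒ S west west west west west west west west ⇒ S west west west west west west west west west ⇒ that west west west west west west west west west west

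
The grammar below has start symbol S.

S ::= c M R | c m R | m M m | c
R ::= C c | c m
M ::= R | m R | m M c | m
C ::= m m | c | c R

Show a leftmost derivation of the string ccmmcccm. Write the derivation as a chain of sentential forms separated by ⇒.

S⇒cMR⇒cRR⇒cCcR⇒ccRcR⇒ccCccR⇒ccmmccR⇒ccmmcccm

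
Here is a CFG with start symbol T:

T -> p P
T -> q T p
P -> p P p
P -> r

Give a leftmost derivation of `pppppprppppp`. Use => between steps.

T => pP => ppPp => pppPpp => ppppPppp => pppppPpppp => ppppppPppppp => pppppprppppp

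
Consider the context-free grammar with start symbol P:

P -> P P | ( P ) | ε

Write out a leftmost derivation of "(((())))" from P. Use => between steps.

P => PP => (P)P => ((P))P => ((PP))P => (((P)P))P => ((((P))P))P => (((())P))P => (((())))P => (((())))

P => PP   [P -> P P]
PP => (P)P   [P -> ( P )]
(P)P => ((P))P   [P -> ( P )]
((P))P => ((PP))P   [P -> P P]
((PP))P => (((P)P))P   [P -> ( P )]
(((P)P))P => ((((P))P))P   [P -> ( P )]
((((P))P))P => (((())P))P   [P -> ε]
(((())P))P => (((())))P   [P -> ε]
(((())))P => (((())))   [P -> ε]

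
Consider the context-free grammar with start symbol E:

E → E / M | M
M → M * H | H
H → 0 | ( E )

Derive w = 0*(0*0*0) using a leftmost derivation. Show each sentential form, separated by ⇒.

E⇒M⇒M*H⇒H*H⇒0*H⇒0*(E)⇒0*(M)⇒0*(M*H)⇒0*(M*H*H)⇒0*(H*H*H)⇒0*(0*H*H)⇒0*(0*0*H)⇒0*(0*0*0)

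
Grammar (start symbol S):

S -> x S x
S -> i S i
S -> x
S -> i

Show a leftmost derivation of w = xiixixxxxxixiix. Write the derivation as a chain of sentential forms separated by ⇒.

S ⇒ xSx   [S -> x S x]
xSx ⇒ xiSix   [S -> i S i]
xiSix ⇒ xiiSiix   [S -> i S i]
xiiSiix ⇒ xiixSxiix   [S -> x S x]
xiixSxiix ⇒ xiixiSixiix   [S -> i S i]
xiixiSixiix ⇒ xiixixSxixiix   [S -> x S x]
xiixixSxixiix ⇒ xiixixxSxxixiix   [S -> x S x]
xiixixxSxxixiix ⇒ xiixixxxxxixiix   [S -> x]

S ⇒ xSx ⇒ xiSix ⇒ xiiSiix ⇒ xiixSxiix ⇒ xiixiSixiix ⇒ xiixixSxixiix ⇒ xiixixxSxxixiix ⇒ xiixixxxxxixiix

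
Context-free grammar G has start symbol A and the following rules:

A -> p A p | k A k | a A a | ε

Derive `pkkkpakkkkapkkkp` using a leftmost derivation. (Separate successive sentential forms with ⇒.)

A⇒pAp⇒pkAkp⇒pkkAkkp⇒pkkkAkkkp⇒pkkkpApkkkp⇒pkkkpaAapkkkp⇒pkkkpakAkapkkkp⇒pkkkpakkAkkapkkkp⇒pkkkpakkkkapkkkp

A ⇒ pAp   [A -> p A p]
pAp ⇒ pkAkp   [A -> k A k]
pkAkp ⇒ pkkAkkp   [A -> k A k]
pkkAkkp ⇒ pkkkAkkkp   [A -> k A k]
pkkkAkkkp ⇒ pkkkpApkkkp   [A -> p A p]
pkkkpApkkkp ⇒ pkkkpaAapkkkp   [A -> a A a]
pkkkpaAapkkkp ⇒ pkkkpakAkapkkkp   [A -> k A k]
pkkkpakAkapkkkp ⇒ pkkkpakkAkkapkkkp   [A -> k A k]
pkkkpakkAkkapkkkp ⇒ pkkkpakkkkapkkkp   [A -> ε]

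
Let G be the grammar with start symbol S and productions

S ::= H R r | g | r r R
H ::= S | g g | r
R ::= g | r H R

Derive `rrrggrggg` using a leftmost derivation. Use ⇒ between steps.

S⇒rrR⇒rrrHR⇒rrrggR⇒rrrggrHR⇒rrrggrggR⇒rrrggrggg

S ⇒ rrR   [S ::= r r R]
rrR ⇒ rrrHR   [R ::= r H R]
rrrHR ⇒ rrrggR   [H ::= g g]
rrrggR ⇒ rrrggrHR   [R ::= r H R]
rrrggrHR ⇒ rrrggrggR   [H ::= g g]
rrrggrggR ⇒ rrrggrggg   [R ::= g]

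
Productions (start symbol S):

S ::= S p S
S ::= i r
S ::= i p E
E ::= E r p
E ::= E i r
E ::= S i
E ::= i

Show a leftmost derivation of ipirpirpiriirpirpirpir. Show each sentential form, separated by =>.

S=>SpS=>SpSpS=>SpSpSpS=>ipEpSpSpS=>ipEirpSpSpS=>ipSiirpSpSpS=>ipSpSiirpSpSpS=>ipSpSpSiirpSpSpS=>ipirpSpSiirpSpSpS=>ipirpirpSiirpSpSpS=>ipirpirpiriirpSpSpS=>ipirpirpiriirpirpSpS=>ipirpirpiriirpirpirpS=>ipirpirpiriirpirpirpir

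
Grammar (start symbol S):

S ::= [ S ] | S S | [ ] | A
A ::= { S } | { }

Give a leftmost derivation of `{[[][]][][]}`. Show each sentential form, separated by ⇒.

S⇒A⇒{S}⇒{SS}⇒{SSS}⇒{[S]SS}⇒{[SS]SS}⇒{[[]S]SS}⇒{[[][]]SS}⇒{[[][]][]S}⇒{[[][]][][]}

S ⇒ A   [S ::= A]
A ⇒ {S}   [A ::= { S }]
{S} ⇒ {SS}   [S ::= S S]
{SS} ⇒ {SSS}   [S ::= S S]
{SSS} ⇒ {[S]SS}   [S ::= [ S ]]
{[S]SS} ⇒ {[SS]SS}   [S ::= S S]
{[SS]SS} ⇒ {[[]S]SS}   [S ::= [ ]]
{[[]S]SS} ⇒ {[[][]]SS}   [S ::= [ ]]
{[[][]]SS} ⇒ {[[][]][]S}   [S ::= [ ]]
{[[][]][]S} ⇒ {[[][]][][]}   [S ::= [ ]]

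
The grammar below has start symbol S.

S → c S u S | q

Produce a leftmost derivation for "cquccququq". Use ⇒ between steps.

S ⇒ cSuS ⇒ cquS ⇒ cqucSuS ⇒ cquccSuSuS ⇒ cquccquSuS ⇒ cquccququS ⇒ cquccququq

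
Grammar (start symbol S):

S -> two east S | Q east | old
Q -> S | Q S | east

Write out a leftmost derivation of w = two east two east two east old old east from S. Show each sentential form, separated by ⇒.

S ⇒ two east S ⇒ two east two east S ⇒ two east two east two east S ⇒ two east two east two east Q east ⇒ two east two east two east Q S east ⇒ two east two east two east S S east ⇒ two east two east two east old S east ⇒ two east two east two east old old east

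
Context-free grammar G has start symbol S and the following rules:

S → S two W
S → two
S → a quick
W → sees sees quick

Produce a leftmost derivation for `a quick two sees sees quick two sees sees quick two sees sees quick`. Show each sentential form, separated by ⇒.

S ⇒ S two W   [S → S two W]
S two W ⇒ S two W two W   [S → S two W]
S two W two W ⇒ S two W two W two W   [S → S two W]
S two W two W two W ⇒ a quick two W two W two W   [S → a quick]
a quick two W two W two W ⇒ a quick two sees sees quick two W two W   [W → sees sees quick]
a quick two sees sees quick two W two W ⇒ a quick two sees sees quick two sees sees quick two W   [W → sees sees quick]
a quick two sees sees quick two sees sees quick two W ⇒ a quick two sees sees quick two sees sees quick two sees sees quick   [W → sees sees quick]

S ⇒ S two W ⇒ S two W two W ⇒ S two W two W two W ⇒ a quick two W two W two W ⇒ a quick two sees sees quick two W two W ⇒ a quick two sees sees quick two sees sees quick two W ⇒ a quick two sees sees quick two sees sees quick two sees sees quick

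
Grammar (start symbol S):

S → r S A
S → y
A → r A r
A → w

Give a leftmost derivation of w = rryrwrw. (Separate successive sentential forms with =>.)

S => rSA   [S → r S A]
rSA => rrSAA   [S → r S A]
rrSAA => rryAA   [S → y]
rryAA => rryrArA   [A → r A r]
rryrArA => rryrwrA   [A → w]
rryrwrA => rryrwrw   [A → w]

S => rSA => rrSAA => rryAA => rryrArA => rryrwrA => rryrwrw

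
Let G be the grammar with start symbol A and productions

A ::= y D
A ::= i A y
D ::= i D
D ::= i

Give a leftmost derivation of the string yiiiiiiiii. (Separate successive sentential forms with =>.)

A=>yD=>yiD=>yiiD=>yiiiD=>yiiiiD=>yiiiiiD=>yiiiiiiD=>yiiiiiiiD=>yiiiiiiiiD=>yiiiiiiiii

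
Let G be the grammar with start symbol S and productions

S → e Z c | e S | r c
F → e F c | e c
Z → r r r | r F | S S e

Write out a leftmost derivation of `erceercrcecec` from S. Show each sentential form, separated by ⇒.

S ⇒ eZc   [S → e Z c]
eZc ⇒ eSSec   [Z → S S e]
eSSec ⇒ ercSec   [S → r c]
ercSec ⇒ erceZcec   [S → e Z c]
erceZcec ⇒ erceSSecec   [Z → S S e]
erceSSecec ⇒ erceeSSecec   [S → e S]
erceeSSecec ⇒ erceercSecec   [S → r c]
erceercSecec ⇒ erceercrcecec   [S → r c]

S⇒eZc⇒eSSec⇒ercSec⇒erceZcec⇒erceSSecec⇒erceeSSecec⇒erceercSecec⇒erceercrcecec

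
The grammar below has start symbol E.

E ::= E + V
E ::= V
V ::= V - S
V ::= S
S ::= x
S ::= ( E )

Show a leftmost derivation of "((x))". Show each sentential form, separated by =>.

E => V   [E ::= V]
V => S   [V ::= S]
S => (E)   [S ::= ( E )]
(E) => (V)   [E ::= V]
(V) => (S)   [V ::= S]
(S) => ((E))   [S ::= ( E )]
((E)) => ((V))   [E ::= V]
((V)) => ((S))   [V ::= S]
((S)) => ((x))   [S ::= x]

E => V => S => (E) => (V) => (S) => ((E)) => ((V)) => ((S)) => ((x))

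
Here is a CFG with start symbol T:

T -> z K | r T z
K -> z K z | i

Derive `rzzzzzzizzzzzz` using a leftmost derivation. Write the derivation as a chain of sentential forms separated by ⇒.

T ⇒ rTz   [T -> r T z]
rTz ⇒ rzKz   [T -> z K]
rzKz ⇒ rzzKzz   [K -> z K z]
rzzKzz ⇒ rzzzKzzz   [K -> z K z]
rzzzKzzz ⇒ rzzzzKzzzz   [K -> z K z]
rzzzzKzzzz ⇒ rzzzzzKzzzzz   [K -> z K z]
rzzzzzKzzzzz ⇒ rzzzzzzKzzzzzz   [K -> z K z]
rzzzzzzKzzzzzz ⇒ rzzzzzzizzzzzz   [K -> i]

T ⇒ rTz ⇒ rzKz ⇒ rzzKzz ⇒ rzzzKzzz ⇒ rzzzzKzzzz ⇒ rzzzzzKzzzzz ⇒ rzzzzzzKzzzzzz ⇒ rzzzzzzizzzzzz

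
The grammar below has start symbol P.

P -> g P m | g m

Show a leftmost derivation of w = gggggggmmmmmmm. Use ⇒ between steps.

P ⇒ gPm ⇒ ggPmm ⇒ gggPmmm ⇒ ggggPmmmm ⇒ gggggPmmmmm ⇒ ggggggPmmmmmm ⇒ gggggggmmmmmmm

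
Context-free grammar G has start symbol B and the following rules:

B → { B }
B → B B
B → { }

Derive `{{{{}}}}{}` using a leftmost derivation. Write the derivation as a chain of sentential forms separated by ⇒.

B⇒BB⇒{B}B⇒{{B}}B⇒{{{B}}}B⇒{{{{}}}}B⇒{{{{}}}}{}

B ⇒ BB   [B → B B]
BB ⇒ {B}B   [B → { B }]
{B}B ⇒ {{B}}B   [B → { B }]
{{B}}B ⇒ {{{B}}}B   [B → { B }]
{{{B}}}B ⇒ {{{{}}}}B   [B → { }]
{{{{}}}}B ⇒ {{{{}}}}{}   [B → { }]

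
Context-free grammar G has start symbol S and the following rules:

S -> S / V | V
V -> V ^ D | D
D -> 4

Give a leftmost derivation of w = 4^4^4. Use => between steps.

S => V => V^D => V^D^D => D^D^D => 4^D^D => 4^4^D => 4^4^4

S => V   [S -> V]
V => V^D   [V -> V ^ D]
V^D => V^D^D   [V -> V ^ D]
V^D^D => D^D^D   [V -> D]
D^D^D => 4^D^D   [D -> 4]
4^D^D => 4^4^D   [D -> 4]
4^4^D => 4^4^4   [D -> 4]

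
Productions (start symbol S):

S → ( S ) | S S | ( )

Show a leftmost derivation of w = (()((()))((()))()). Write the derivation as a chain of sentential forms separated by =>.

S => (S)   [S → ( S )]
(S) => (SS)   [S → S S]
(SS) => (SSS)   [S → S S]
(SSS) => (SSSS)   [S → S S]
(SSSS) => (()SSS)   [S → ( )]
(()SSS) => (()(S)SS)   [S → ( S )]
(()(S)SS) => (()((S))SS)   [S → ( S )]
(()((S))SS) => (()((()))SS)   [S → ( )]
(()((()))SS) => (()((()))(S)S)   [S → ( S )]
(()((()))(S)S) => (()((()))((S))S)   [S → ( S )]
(()((()))((S))S) => (()((()))((()))S)   [S → ( )]
(()((()))((()))S) => (()((()))((()))())   [S → ( )]

S => (S) => (SS) => (SSS) => (SSSS) => (()SSS) => (()(S)SS) => (()((S))SS) => (()((()))SS) => (()((()))(S)S) => (()((()))((S))S) => (()((()))((()))S) => (()((()))((()))())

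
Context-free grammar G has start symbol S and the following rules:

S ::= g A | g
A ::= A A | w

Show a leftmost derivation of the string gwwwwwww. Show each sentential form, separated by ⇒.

S ⇒ gA   [S ::= g A]
gA ⇒ gAA   [A ::= A A]
gAA ⇒ gAAA   [A ::= A A]
gAAA ⇒ gAAAA   [A ::= A A]
gAAAA ⇒ gAAAAA   [A ::= A A]
gAAAAA ⇒ gAAAAAA   [A ::= A A]
gAAAAAA ⇒ gAAAAAAA   [A ::= A A]
gAAAAAAA ⇒ gwAAAAAA   [A ::= w]
gwAAAAAA ⇒ gwwAAAAA   [A ::= w]
gwwAAAAA ⇒ gwwwAAAA   [A ::= w]
gwwwAAAA ⇒ gwwwwAAA   [A ::= w]
gwwwwAAA ⇒ gwwwwwAA   [A ::= w]
gwwwwwAA ⇒ gwwwwwwA   [A ::= w]
gwwwwwwA ⇒ gwwwwwww   [A ::= w]

S⇒gA⇒gAA⇒gAAA⇒gAAAA⇒gAAAAA⇒gAAAAAA⇒gAAAAAAA⇒gwAAAAAA⇒gwwAAAAA⇒gwwwAAAA⇒gwwwwAAA⇒gwwwwwAA⇒gwwwwwwA⇒gwwwwwww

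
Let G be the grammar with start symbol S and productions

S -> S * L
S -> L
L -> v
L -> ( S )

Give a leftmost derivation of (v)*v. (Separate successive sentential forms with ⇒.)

S ⇒ S*L ⇒ L*L ⇒ (S)*L ⇒ (L)*L ⇒ (v)*L ⇒ (v)*v

S ⇒ S*L   [S -> S * L]
S*L ⇒ L*L   [S -> L]
L*L ⇒ (S)*L   [L -> ( S )]
(S)*L ⇒ (L)*L   [S -> L]
(L)*L ⇒ (v)*L   [L -> v]
(v)*L ⇒ (v)*v   [L -> v]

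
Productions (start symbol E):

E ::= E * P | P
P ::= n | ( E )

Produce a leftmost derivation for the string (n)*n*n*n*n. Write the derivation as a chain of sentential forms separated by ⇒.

E ⇒ E*P ⇒ E*P*P ⇒ E*P*P*P ⇒ E*P*P*P*P ⇒ P*P*P*P*P ⇒ (E)*P*P*P*P ⇒ (P)*P*P*P*P ⇒ (n)*P*P*P*P ⇒ (n)*n*P*P*P ⇒ (n)*n*n*P*P ⇒ (n)*n*n*n*P ⇒ (n)*n*n*n*n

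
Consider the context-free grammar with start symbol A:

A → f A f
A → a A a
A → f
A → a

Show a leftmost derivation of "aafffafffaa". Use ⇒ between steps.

A ⇒ aAa ⇒ aaAaa ⇒ aafAfaa ⇒ aaffAffaa ⇒ aafffAfffaa ⇒ aafffafffaa

A ⇒ aAa   [A → a A a]
aAa ⇒ aaAaa   [A → a A a]
aaAaa ⇒ aafAfaa   [A → f A f]
aafAfaa ⇒ aaffAffaa   [A → f A f]
aaffAffaa ⇒ aafffAfffaa   [A → f A f]
aafffAfffaa ⇒ aafffafffaa   [A → a]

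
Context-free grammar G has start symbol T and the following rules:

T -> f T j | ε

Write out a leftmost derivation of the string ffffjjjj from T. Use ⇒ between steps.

T ⇒ fTj   [T -> f T j]
fTj ⇒ ffTjj   [T -> f T j]
ffTjj ⇒ fffTjjj   [T -> f T j]
fffTjjj ⇒ ffffTjjjj   [T -> f T j]
ffffTjjjj ⇒ ffffjjjj   [T -> ε]

T ⇒ fTj ⇒ ffTjj ⇒ fffTjjj ⇒ ffffTjjjj ⇒ ffffjjjj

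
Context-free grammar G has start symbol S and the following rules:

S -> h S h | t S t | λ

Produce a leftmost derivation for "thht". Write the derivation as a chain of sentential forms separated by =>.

S=>tSt=>thSht=>thht

S => tSt   [S -> t S t]
tSt => thSht   [S -> h S h]
thSht => thht   [S -> λ]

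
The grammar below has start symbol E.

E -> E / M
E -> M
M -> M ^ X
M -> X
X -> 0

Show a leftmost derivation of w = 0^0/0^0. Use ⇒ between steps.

E⇒E/M⇒M/M⇒M^X/M⇒X^X/M⇒0^X/M⇒0^0/M⇒0^0/M^X⇒0^0/X^X⇒0^0/0^X⇒0^0/0^0

E ⇒ E/M   [E -> E / M]
E/M ⇒ M/M   [E -> M]
M/M ⇒ M^X/M   [M -> M ^ X]
M^X/M ⇒ X^X/M   [M -> X]
X^X/M ⇒ 0^X/M   [X -> 0]
0^X/M ⇒ 0^0/M   [X -> 0]
0^0/M ⇒ 0^0/M^X   [M -> M ^ X]
0^0/M^X ⇒ 0^0/X^X   [M -> X]
0^0/X^X ⇒ 0^0/0^X   [X -> 0]
0^0/0^X ⇒ 0^0/0^0   [X -> 0]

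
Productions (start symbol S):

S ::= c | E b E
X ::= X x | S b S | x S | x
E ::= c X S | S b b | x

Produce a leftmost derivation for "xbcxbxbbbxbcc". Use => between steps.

S => EbE => xbE => xbcXS => xbcSbSS => xbcEbEbSS => xbcSbbbEbSS => xbcEbEbbbEbSS => xbcxbEbbbEbSS => xbcxbxbbbEbSS => xbcxbxbbbxbSS => xbcxbxbbbxbcS => xbcxbxbbbxbcc

S => EbE   [S ::= E b E]
EbE => xbE   [E ::= x]
xbE => xbcXS   [E ::= c X S]
xbcXS => xbcSbSS   [X ::= S b S]
xbcSbSS => xbcEbEbSS   [S ::= E b E]
xbcEbEbSS => xbcSbbbEbSS   [E ::= S b b]
xbcSbbbEbSS => xbcEbEbbbEbSS   [S ::= E b E]
xbcEbEbbbEbSS => xbcxbEbbbEbSS   [E ::= x]
xbcxbEbbbEbSS => xbcxbxbbbEbSS   [E ::= x]
xbcxbxbbbEbSS => xbcxbxbbbxbSS   [E ::= x]
xbcxbxbbbxbSS => xbcxbxbbbxbcS   [S ::= c]
xbcxbxbbbxbcS => xbcxbxbbbxbcc   [S ::= c]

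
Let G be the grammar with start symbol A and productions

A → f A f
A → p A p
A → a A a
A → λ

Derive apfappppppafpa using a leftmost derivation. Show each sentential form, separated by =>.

A => aAa => apApa => apfAfpa => apfaAafpa => apfapApafpa => apfappAppafpa => apfapppApppafpa => apfappppppafpa

A => aAa   [A → a A a]
aAa => apApa   [A → p A p]
apApa => apfAfpa   [A → f A f]
apfAfpa => apfaAafpa   [A → a A a]
apfaAafpa => apfapApafpa   [A → p A p]
apfapApafpa => apfappAppafpa   [A → p A p]
apfappAppafpa => apfapppApppafpa   [A → p A p]
apfapppApppafpa => apfappppppafpa   [A → λ]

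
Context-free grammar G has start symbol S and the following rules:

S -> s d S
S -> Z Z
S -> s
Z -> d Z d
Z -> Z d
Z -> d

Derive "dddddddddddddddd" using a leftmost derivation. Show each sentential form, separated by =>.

S => ZZ => dZdZ => ddZddZ => dddZdddZ => ddddZddddZ => dddddZdddddZ => ddddddZddddddZ => dddddddddddddZ => ddddddddddddddZd => dddddddddddddddd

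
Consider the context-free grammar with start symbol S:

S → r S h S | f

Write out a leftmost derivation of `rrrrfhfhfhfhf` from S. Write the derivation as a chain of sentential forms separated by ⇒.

S⇒rShS⇒rrShShS⇒rrrShShShS⇒rrrrShShShShS⇒rrrrfhShShShS⇒rrrrfhfhShShS⇒rrrrfhfhfhShS⇒rrrrfhfhfhfhS⇒rrrrfhfhfhfhf

S ⇒ rShS   [S → r S h S]
rShS ⇒ rrShShS   [S → r S h S]
rrShShS ⇒ rrrShShShS   [S → r S h S]
rrrShShShS ⇒ rrrrShShShShS   [S → r S h S]
rrrrShShShShS ⇒ rrrrfhShShShS   [S → f]
rrrrfhShShShS ⇒ rrrrfhfhShShS   [S → f]
rrrrfhfhShShS ⇒ rrrrfhfhfhShS   [S → f]
rrrrfhfhfhShS ⇒ rrrrfhfhfhfhS   [S → f]
rrrrfhfhfhfhS ⇒ rrrrfhfhfhfhf   [S → f]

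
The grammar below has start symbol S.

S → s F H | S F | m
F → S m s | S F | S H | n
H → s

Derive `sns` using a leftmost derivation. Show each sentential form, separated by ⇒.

S⇒sFH⇒snH⇒sns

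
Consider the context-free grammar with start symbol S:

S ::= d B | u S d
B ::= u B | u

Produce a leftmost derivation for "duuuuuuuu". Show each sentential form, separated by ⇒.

S ⇒ dB   [S ::= d B]
dB ⇒ duB   [B ::= u B]
duB ⇒ duuB   [B ::= u B]
duuB ⇒ duuuB   [B ::= u B]
duuuB ⇒ duuuuB   [B ::= u B]
duuuuB ⇒ duuuuuB   [B ::= u B]
duuuuuB ⇒ duuuuuuB   [B ::= u B]
duuuuuuB ⇒ duuuuuuuB   [B ::= u B]
duuuuuuuB ⇒ duuuuuuuu   [B ::= u]

S ⇒ dB ⇒ duB ⇒ duuB ⇒ duuuB ⇒ duuuuB ⇒ duuuuuB ⇒ duuuuuuB ⇒ duuuuuuuB ⇒ duuuuuuuu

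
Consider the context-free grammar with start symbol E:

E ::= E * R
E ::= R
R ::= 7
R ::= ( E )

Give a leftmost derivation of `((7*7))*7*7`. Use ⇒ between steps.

E ⇒ E*R   [E ::= E * R]
E*R ⇒ E*R*R   [E ::= E * R]
E*R*R ⇒ R*R*R   [E ::= R]
R*R*R ⇒ (E)*R*R   [R ::= ( E )]
(E)*R*R ⇒ (R)*R*R   [E ::= R]
(R)*R*R ⇒ ((E))*R*R   [R ::= ( E )]
((E))*R*R ⇒ ((E*R))*R*R   [E ::= E * R]
((E*R))*R*R ⇒ ((R*R))*R*R   [E ::= R]
((R*R))*R*R ⇒ ((7*R))*R*R   [R ::= 7]
((7*R))*R*R ⇒ ((7*7))*R*R   [R ::= 7]
((7*7))*R*R ⇒ ((7*7))*7*R   [R ::= 7]
((7*7))*7*R ⇒ ((7*7))*7*7   [R ::= 7]

E ⇒ E*R ⇒ E*R*R ⇒ R*R*R ⇒ (E)*R*R ⇒ (R)*R*R ⇒ ((E))*R*R ⇒ ((E*R))*R*R ⇒ ((R*R))*R*R ⇒ ((7*R))*R*R ⇒ ((7*7))*R*R ⇒ ((7*7))*7*R ⇒ ((7*7))*7*7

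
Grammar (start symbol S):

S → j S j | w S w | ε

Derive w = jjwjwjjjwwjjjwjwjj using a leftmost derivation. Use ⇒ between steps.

S ⇒ jSj ⇒ jjSjj ⇒ jjwSwjj ⇒ jjwjSjwjj ⇒ jjwjwSwjwjj ⇒ jjwjwjSjwjwjj ⇒ jjwjwjjSjjwjwjj ⇒ jjwjwjjjSjjjwjwjj ⇒ jjwjwjjjwSwjjjwjwjj ⇒ jjwjwjjjwwjjjwjwjj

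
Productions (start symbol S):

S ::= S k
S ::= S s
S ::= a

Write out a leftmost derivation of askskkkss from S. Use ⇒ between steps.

S ⇒ Ss   [S ::= S s]
Ss ⇒ Sss   [S ::= S s]
Sss ⇒ Skss   [S ::= S k]
Skss ⇒ Skkss   [S ::= S k]
Skkss ⇒ Skkkss   [S ::= S k]
Skkkss ⇒ Sskkkss   [S ::= S s]
Sskkkss ⇒ Skskkkss   [S ::= S k]
Skskkkss ⇒ Sskskkkss   [S ::= S s]
Sskskkkss ⇒ askskkkss   [S ::= a]

S⇒Ss⇒Sss⇒Skss⇒Skkss⇒Skkkss⇒Sskkkss⇒Skskkkss⇒Sskskkkss⇒askskkkss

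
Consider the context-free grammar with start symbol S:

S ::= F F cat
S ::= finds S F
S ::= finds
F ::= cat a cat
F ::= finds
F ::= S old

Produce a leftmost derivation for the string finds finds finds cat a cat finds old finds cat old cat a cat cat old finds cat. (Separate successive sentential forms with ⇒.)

S ⇒ F F cat   [S ::= F F cat]
F F cat ⇒ S old F cat   [F ::= S old]
S old F cat ⇒ F F cat old F cat   [S ::= F F cat]
F F cat old F cat ⇒ S old F cat old F cat   [F ::= S old]
S old F cat old F cat ⇒ F F cat old F cat old F cat   [S ::= F F cat]
F F cat old F cat old F cat ⇒ S old F cat old F cat old F cat   [F ::= S old]
S old F cat old F cat old F cat ⇒ finds S F old F cat old F cat old F cat   [S ::= finds S F]
finds S F old F cat old F cat old F cat ⇒ finds finds S F F old F cat old F cat old F cat   [S ::= finds S F]
finds finds S F F old F cat old F cat old F cat ⇒ finds finds finds F F old F cat old F cat old F cat   [S ::= finds]
finds finds finds F F old F cat old F cat old F cat ⇒ finds finds finds cat a cat F old F cat old F cat old F cat   [F ::= cat a cat]
finds finds finds cat a cat F old F cat old F cat old F cat ⇒ finds finds finds cat a cat finds old F cat old F cat old F cat   [F ::= finds]
finds finds finds cat a cat finds old F cat old F cat old F cat ⇒ finds finds finds cat a cat finds old finds cat old F cat old F cat   [F ::= finds]
finds finds finds cat a cat finds old finds cat old F cat old F cat ⇒ finds finds finds cat a cat finds old finds cat old cat a cat cat old F cat   [F ::= cat a cat]
finds finds finds cat a cat finds old finds cat old cat a cat cat old F cat ⇒ finds finds finds cat a cat finds old finds cat old cat a cat cat old finds cat   [F ::= finds]

S ⇒ F F cat ⇒ S old F cat ⇒ F F cat old F cat ⇒ S old F cat old F cat ⇒ F F cat old F cat old F cat ⇒ S old F cat old F cat old F cat ⇒ finds S F old F cat old F cat old F cat ⇒ finds finds S F F old F cat old F cat old F cat ⇒ finds finds finds F F old F cat old F cat old F cat ⇒ finds finds finds cat a cat F old F cat old F cat old F cat ⇒ finds finds finds cat a cat finds old F cat old F cat old F cat ⇒ finds finds finds cat a cat finds old finds cat old F cat old F cat ⇒ finds finds finds cat a cat finds old finds cat old cat a cat cat old F cat ⇒ finds finds finds cat a cat finds old finds cat old cat a cat cat old finds cat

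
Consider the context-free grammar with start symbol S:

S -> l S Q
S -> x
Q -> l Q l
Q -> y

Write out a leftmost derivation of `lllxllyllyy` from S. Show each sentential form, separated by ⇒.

S ⇒ lSQ   [S -> l S Q]
lSQ ⇒ llSQQ   [S -> l S Q]
llSQQ ⇒ lllSQQQ   [S -> l S Q]
lllSQQQ ⇒ lllxQQQ   [S -> x]
lllxQQQ ⇒ lllxlQlQQ   [Q -> l Q l]
lllxlQlQQ ⇒ lllxllQllQQ   [Q -> l Q l]
lllxllQllQQ ⇒ lllxllyllQQ   [Q -> y]
lllxllyllQQ ⇒ lllxllyllyQ   [Q -> y]
lllxllyllyQ ⇒ lllxllyllyy   [Q -> y]

S ⇒ lSQ ⇒ llSQQ ⇒ lllSQQQ ⇒ lllxQQQ ⇒ lllxlQlQQ ⇒ lllxllQllQQ ⇒ lllxllyllQQ ⇒ lllxllyllyQ ⇒ lllxllyllyy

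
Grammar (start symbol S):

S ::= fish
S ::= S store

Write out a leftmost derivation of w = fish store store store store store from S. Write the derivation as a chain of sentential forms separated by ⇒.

S ⇒ S store   [S ::= S store]
S store ⇒ S store store   [S ::= S store]
S store store ⇒ S store store store   [S ::= S store]
S store store store ⇒ S store store store store   [S ::= S store]
S store store store store ⇒ S store store store store store   [S ::= S store]
S store store store store store ⇒ fish store store store store store   [S ::= fish]

S ⇒ S store ⇒ S store store ⇒ S store store store ⇒ S store store store store ⇒ S store store store store store ⇒ fish store store store store store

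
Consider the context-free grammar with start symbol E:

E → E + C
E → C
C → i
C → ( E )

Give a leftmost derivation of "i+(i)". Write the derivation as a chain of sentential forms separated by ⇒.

E ⇒ E+C ⇒ C+C ⇒ i+C ⇒ i+(E) ⇒ i+(C) ⇒ i+(i)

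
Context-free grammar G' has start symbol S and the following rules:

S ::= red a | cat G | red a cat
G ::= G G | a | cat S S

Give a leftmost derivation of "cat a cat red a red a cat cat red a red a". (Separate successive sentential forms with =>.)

S => cat G   [S ::= cat G]
cat G => cat G G   [G ::= G G]
cat G G => cat G G G   [G ::= G G]
cat G G G => cat a G G   [G ::= a]
cat a G G => cat a cat S S G   [G ::= cat S S]
cat a cat S S G => cat a cat red a S G   [S ::= red a]
cat a cat red a S G => cat a cat red a red a cat G   [S ::= red a cat]
cat a cat red a red a cat G => cat a cat red a red a cat cat S S   [G ::= cat S S]
cat a cat red a red a cat cat S S => cat a cat red a red a cat cat red a S   [S ::= red a]
cat a cat red a red a cat cat red a S => cat a cat red a red a cat cat red a red a   [S ::= red a]

S => cat G => cat G G => cat G G G => cat a G G => cat a cat S S G => cat a cat red a S G => cat a cat red a red a cat G => cat a cat red a red a cat cat S S => cat a cat red a red a cat cat red a S => cat a cat red a red a cat cat red a red a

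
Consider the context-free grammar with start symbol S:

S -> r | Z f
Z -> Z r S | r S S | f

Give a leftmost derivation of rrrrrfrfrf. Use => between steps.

S => Zf   [S -> Z f]
Zf => rSSf   [Z -> r S S]
rSSf => rZfSf   [S -> Z f]
rZfSf => rrSSfSf   [Z -> r S S]
rrSSfSf => rrZfSfSf   [S -> Z f]
rrZfSfSf => rrrSSfSfSf   [Z -> r S S]
rrrSSfSfSf => rrrrSfSfSf   [S -> r]
rrrrSfSfSf => rrrrrfSfSf   [S -> r]
rrrrrfSfSf => rrrrrfrfSf   [S -> r]
rrrrrfrfSf => rrrrrfrfrf   [S -> r]

S => Zf => rSSf => rZfSf => rrSSfSf => rrZfSfSf => rrrSSfSfSf => rrrrSfSfSf => rrrrrfSfSf => rrrrrfrfSf => rrrrrfrfrf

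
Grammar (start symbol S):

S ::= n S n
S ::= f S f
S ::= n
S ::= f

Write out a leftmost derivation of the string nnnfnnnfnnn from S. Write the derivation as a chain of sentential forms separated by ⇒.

S ⇒ nSn   [S ::= n S n]
nSn ⇒ nnSnn   [S ::= n S n]
nnSnn ⇒ nnnSnnn   [S ::= n S n]
nnnSnnn ⇒ nnnfSfnnn   [S ::= f S f]
nnnfSfnnn ⇒ nnnfnSnfnnn   [S ::= n S n]
nnnfnSnfnnn ⇒ nnnfnnnfnnn   [S ::= n]

S ⇒ nSn ⇒ nnSnn ⇒ nnnSnnn ⇒ nnnfSfnnn ⇒ nnnfnSnfnnn ⇒ nnnfnnnfnnn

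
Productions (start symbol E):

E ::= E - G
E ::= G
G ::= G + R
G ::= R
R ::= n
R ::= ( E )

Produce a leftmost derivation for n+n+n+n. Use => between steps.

E => G => G+R => G+R+R => G+R+R+R => R+R+R+R => n+R+R+R => n+n+R+R => n+n+n+R => n+n+n+n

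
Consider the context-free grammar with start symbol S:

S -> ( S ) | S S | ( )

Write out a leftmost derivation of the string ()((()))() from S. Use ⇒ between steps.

S ⇒ SS ⇒ SSS ⇒ ()SS ⇒ ()(S)S ⇒ ()((S))S ⇒ ()((()))S ⇒ ()((()))()

S ⇒ SS   [S -> S S]
SS ⇒ SSS   [S -> S S]
SSS ⇒ ()SS   [S -> ( )]
()SS ⇒ ()(S)S   [S -> ( S )]
()(S)S ⇒ ()((S))S   [S -> ( S )]
()((S))S ⇒ ()((()))S   [S -> ( )]
()((()))S ⇒ ()((()))()   [S -> ( )]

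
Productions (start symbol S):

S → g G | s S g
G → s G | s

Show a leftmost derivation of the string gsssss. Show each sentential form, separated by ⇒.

S⇒gG⇒gsG⇒gssG⇒gsssG⇒gssssG⇒gsssss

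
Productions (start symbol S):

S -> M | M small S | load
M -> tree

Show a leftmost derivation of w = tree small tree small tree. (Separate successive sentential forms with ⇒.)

S ⇒ M small S ⇒ tree small S ⇒ tree small M small S ⇒ tree small tree small S ⇒ tree small tree small M ⇒ tree small tree small tree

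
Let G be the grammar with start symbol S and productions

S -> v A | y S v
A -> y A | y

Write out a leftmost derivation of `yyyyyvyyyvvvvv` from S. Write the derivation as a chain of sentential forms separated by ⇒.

S ⇒ ySv   [S -> y S v]
ySv ⇒ yySvv   [S -> y S v]
yySvv ⇒ yyySvvv   [S -> y S v]
yyySvvv ⇒ yyyySvvvv   [S -> y S v]
yyyySvvvv ⇒ yyyyySvvvvv   [S -> y S v]
yyyyySvvvvv ⇒ yyyyyvAvvvvv   [S -> v A]
yyyyyvAvvvvv ⇒ yyyyyvyAvvvvv   [A -> y A]
yyyyyvyAvvvvv ⇒ yyyyyvyyAvvvvv   [A -> y A]
yyyyyvyyAvvvvv ⇒ yyyyyvyyyvvvvv   [A -> y]

S ⇒ ySv ⇒ yySvv ⇒ yyySvvv ⇒ yyyySvvvv ⇒ yyyyySvvvvv ⇒ yyyyyvAvvvvv ⇒ yyyyyvyAvvvvv ⇒ yyyyyvyyAvvvvv ⇒ yyyyyvyyyvvvvv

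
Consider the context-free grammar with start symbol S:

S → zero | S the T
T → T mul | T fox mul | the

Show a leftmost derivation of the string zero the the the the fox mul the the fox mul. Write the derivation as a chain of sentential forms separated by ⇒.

S ⇒ S the T ⇒ S the T the T ⇒ S the T the T the T ⇒ zero the T the T the T ⇒ zero the the the T the T ⇒ zero the the the T fox mul the T ⇒ zero the the the the fox mul the T ⇒ zero the the the the fox mul the T fox mul ⇒ zero the the the the fox mul the the fox mul

S ⇒ S the T   [S → S the T]
S the T ⇒ S the T the T   [S → S the T]
S the T the T ⇒ S the T the T the T   [S → S the T]
S the T the T the T ⇒ zero the T the T the T   [S → zero]
zero the T the T the T ⇒ zero the the the T the T   [T → the]
zero the the the T the T ⇒ zero the the the T fox mul the T   [T → T fox mul]
zero the the the T fox mul the T ⇒ zero the the the the fox mul the T   [T → the]
zero the the the the fox mul the T ⇒ zero the the the the fox mul the T fox mul   [T → T fox mul]
zero the the the the fox mul the T fox mul ⇒ zero the the the the fox mul the the fox mul   [T → the]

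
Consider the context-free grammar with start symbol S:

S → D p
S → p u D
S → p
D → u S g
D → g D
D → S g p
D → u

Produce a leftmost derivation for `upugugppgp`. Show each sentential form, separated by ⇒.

S ⇒ Dp   [S → D p]
Dp ⇒ uSgp   [D → u S g]
uSgp ⇒ uDpgp   [S → D p]
uDpgp ⇒ uSgppgp   [D → S g p]
uSgppgp ⇒ upuDgppgp   [S → p u D]
upuDgppgp ⇒ upugDgppgp   [D → g D]
upugDgppgp ⇒ upugugppgp   [D → u]

S ⇒ Dp ⇒ uSgp ⇒ uDpgp ⇒ uSgppgp ⇒ upuDgppgp ⇒ upugDgppgp ⇒ upugugppgp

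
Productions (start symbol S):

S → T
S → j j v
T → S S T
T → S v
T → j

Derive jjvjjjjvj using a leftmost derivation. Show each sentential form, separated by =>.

S=>T=>SST=>TST=>SSTST=>jjvSTST=>jjvTTST=>jjvjTST=>jjvjjST=>jjvjjjjvT=>jjvjjjjvj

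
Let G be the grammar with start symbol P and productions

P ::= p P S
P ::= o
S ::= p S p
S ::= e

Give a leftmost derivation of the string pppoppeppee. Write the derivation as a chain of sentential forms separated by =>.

P => pPS   [P ::= p P S]
pPS => ppPSS   [P ::= p P S]
ppPSS => pppPSSS   [P ::= p P S]
pppPSSS => pppoSSS   [P ::= o]
pppoSSS => pppopSpSS   [S ::= p S p]
pppopSpSS => pppoppSppSS   [S ::= p S p]
pppoppSppSS => pppoppeppSS   [S ::= e]
pppoppeppSS => pppoppeppeS   [S ::= e]
pppoppeppeS => pppoppeppee   [S ::= e]

P => pPS => ppPSS => pppPSSS => pppoSSS => pppopSpSS => pppoppSppSS => pppoppeppSS => pppoppeppeS => pppoppeppee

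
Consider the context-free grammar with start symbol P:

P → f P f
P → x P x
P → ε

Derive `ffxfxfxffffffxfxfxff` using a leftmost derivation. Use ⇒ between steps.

P ⇒ fPf   [P → f P f]
fPf ⇒ ffPff   [P → f P f]
ffPff ⇒ ffxPxff   [P → x P x]
ffxPxff ⇒ ffxfPfxff   [P → f P f]
ffxfPfxff ⇒ ffxfxPxfxff   [P → x P x]
ffxfxPxfxff ⇒ ffxfxfPfxfxff   [P → f P f]
ffxfxfPfxfxff ⇒ ffxfxfxPxfxfxff   [P → x P x]
ffxfxfxPxfxfxff ⇒ ffxfxfxfPfxfxfxff   [P → f P f]
ffxfxfxfPfxfxfxff ⇒ ffxfxfxffPffxfxfxff   [P → f P f]
ffxfxfxffPffxfxfxff ⇒ ffxfxfxfffPfffxfxfxff   [P → f P f]
ffxfxfxfffPfffxfxfxff ⇒ ffxfxfxffffffxfxfxff   [P → ε]

P⇒fPf⇒ffPff⇒ffxPxff⇒ffxfPfxff⇒ffxfxPxfxff⇒ffxfxfPfxfxff⇒ffxfxfxPxfxfxff⇒ffxfxfxfPfxfxfxff⇒ffxfxfxffPffxfxfxff⇒ffxfxfxfffPfffxfxfxff⇒ffxfxfxffffffxfxfxff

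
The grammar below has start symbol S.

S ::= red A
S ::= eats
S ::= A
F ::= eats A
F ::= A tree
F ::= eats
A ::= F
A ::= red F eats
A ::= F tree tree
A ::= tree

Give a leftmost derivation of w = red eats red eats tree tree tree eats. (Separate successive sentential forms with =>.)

S => red A => red F => red eats A => red eats red F eats => red eats red A tree eats => red eats red F tree tree tree eats => red eats red eats tree tree tree eats

S => red A   [S ::= red A]
red A => red F   [A ::= F]
red F => red eats A   [F ::= eats A]
red eats A => red eats red F eats   [A ::= red F eats]
red eats red F eats => red eats red A tree eats   [F ::= A tree]
red eats red A tree eats => red eats red F tree tree tree eats   [A ::= F tree tree]
red eats red F tree tree tree eats => red eats red eats tree tree tree eats   [F ::= eats]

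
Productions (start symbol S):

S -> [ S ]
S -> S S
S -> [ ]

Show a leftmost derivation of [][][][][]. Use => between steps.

S => SS => SSS => SSSS => SSSSS => []SSSS => [][]SSS => [][][]SS => [][][][]S => [][][][][]

S => SS   [S -> S S]
SS => SSS   [S -> S S]
SSS => SSSS   [S -> S S]
SSSS => SSSSS   [S -> S S]
SSSSS => []SSSS   [S -> [ ]]
[]SSSS => [][]SSS   [S -> [ ]]
[][]SSS => [][][]SS   [S -> [ ]]
[][][]SS => [][][][]S   [S -> [ ]]
[][][][]S => [][][][][]   [S -> [ ]]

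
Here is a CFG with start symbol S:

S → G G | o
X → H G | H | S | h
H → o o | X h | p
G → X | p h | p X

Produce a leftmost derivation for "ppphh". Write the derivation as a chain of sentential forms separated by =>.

S => GG => pXG => pHG => ppG => ppX => ppS => ppGG => ppphG => ppphX => ppphh

S => GG   [S → G G]
GG => pXG   [G → p X]
pXG => pHG   [X → H]
pHG => ppG   [H → p]
ppG => ppX   [G → X]
ppX => ppS   [X → S]
ppS => ppGG   [S → G G]
ppGG => ppphG   [G → p h]
ppphG => ppphX   [G → X]
ppphX => ppphh   [X → h]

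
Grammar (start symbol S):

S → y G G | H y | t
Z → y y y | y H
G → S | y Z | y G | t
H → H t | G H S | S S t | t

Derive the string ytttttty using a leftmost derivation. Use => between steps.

S => Hy => GHSy => yGHSy => ytHSy => ytHtSy => ytGHStSy => yttHStSy => ytttStSy => ytttttSy => ytttttty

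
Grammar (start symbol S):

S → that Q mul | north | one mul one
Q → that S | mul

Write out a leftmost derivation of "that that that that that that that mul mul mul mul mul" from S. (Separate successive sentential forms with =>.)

S => that Q mul => that that S mul => that that that Q mul mul => that that that that S mul mul => that that that that that Q mul mul mul => that that that that that that S mul mul mul => that that that that that that that Q mul mul mul mul => that that that that that that that mul mul mul mul mul

S => that Q mul   [S → that Q mul]
that Q mul => that that S mul   [Q → that S]
that that S mul => that that that Q mul mul   [S → that Q mul]
that that that Q mul mul => that that that that S mul mul   [Q → that S]
that that that that S mul mul => that that that that that Q mul mul mul   [S → that Q mul]
that that that that that Q mul mul mul => that that that that that that S mul mul mul   [Q → that S]
that that that that that that S mul mul mul => that that that that that that that Q mul mul mul mul   [S → that Q mul]
that that that that that that that Q mul mul mul mul => that that that that that that that mul mul mul mul mul   [Q → mul]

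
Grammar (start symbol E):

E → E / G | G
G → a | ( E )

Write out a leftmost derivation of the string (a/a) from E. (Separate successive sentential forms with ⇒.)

E ⇒ G ⇒ (E) ⇒ (E/G) ⇒ (G/G) ⇒ (a/G) ⇒ (a/a)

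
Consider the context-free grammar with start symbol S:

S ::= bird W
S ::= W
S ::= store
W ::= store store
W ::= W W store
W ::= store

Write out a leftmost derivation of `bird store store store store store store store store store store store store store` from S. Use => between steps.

S => bird W   [S ::= bird W]
bird W => bird W W store   [W ::= W W store]
bird W W store => bird W W store W store   [W ::= W W store]
bird W W store W store => bird W W store W store W store   [W ::= W W store]
bird W W store W store W store => bird W W store W store W store W store   [W ::= W W store]
bird W W store W store W store W store => bird W W store W store W store W store W store   [W ::= W W store]
bird W W store W store W store W store W store => bird store W store W store W store W store W store   [W ::= store]
bird store W store W store W store W store W store => bird store store store W store W store W store W store   [W ::= store]
bird store store store W store W store W store W store => bird store store store store store W store W store W store   [W ::= store]
bird store store store store store W store W store W store => bird store store store store store store store store W store W store   [W ::= store store]
bird store store store store store store store store W store W store => bird store store store store store store store store store store W store   [W ::= store]
bird store store store store store store store store store store W store => bird store store store store store store store store store store store store store   [W ::= store store]

S => bird W => bird W W store => bird W W store W store => bird W W store W store W store => bird W W store W store W store W store => bird W W store W store W store W store W store => bird store W store W store W store W store W store => bird store store store W store W store W store W store => bird store store store store store W store W store W store => bird store store store store store store store store W store W store => bird store store store store store store store store store store W store => bird store store store store store store store store store store store store store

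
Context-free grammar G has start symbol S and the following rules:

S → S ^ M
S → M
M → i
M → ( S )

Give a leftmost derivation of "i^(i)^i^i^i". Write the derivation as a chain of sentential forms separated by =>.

S => S^M => S^M^M => S^M^M^M => S^M^M^M^M => M^M^M^M^M => i^M^M^M^M => i^(S)^M^M^M => i^(M)^M^M^M => i^(i)^M^M^M => i^(i)^i^M^M => i^(i)^i^i^M => i^(i)^i^i^i

S => S^M   [S → S ^ M]
S^M => S^M^M   [S → S ^ M]
S^M^M => S^M^M^M   [S → S ^ M]
S^M^M^M => S^M^M^M^M   [S → S ^ M]
S^M^M^M^M => M^M^M^M^M   [S → M]
M^M^M^M^M => i^M^M^M^M   [M → i]
i^M^M^M^M => i^(S)^M^M^M   [M → ( S )]
i^(S)^M^M^M => i^(M)^M^M^M   [S → M]
i^(M)^M^M^M => i^(i)^M^M^M   [M → i]
i^(i)^M^M^M => i^(i)^i^M^M   [M → i]
i^(i)^i^M^M => i^(i)^i^i^M   [M → i]
i^(i)^i^i^M => i^(i)^i^i^i   [M → i]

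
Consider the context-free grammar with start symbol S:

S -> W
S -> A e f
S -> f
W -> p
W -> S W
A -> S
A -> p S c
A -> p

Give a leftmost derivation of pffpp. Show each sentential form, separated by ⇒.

S ⇒ W   [S -> W]
W ⇒ SW   [W -> S W]
SW ⇒ WW   [S -> W]
WW ⇒ SWW   [W -> S W]
SWW ⇒ WWW   [S -> W]
WWW ⇒ pWW   [W -> p]
pWW ⇒ pSWW   [W -> S W]
pSWW ⇒ pfWW   [S -> f]
pfWW ⇒ pfSWW   [W -> S W]
pfSWW ⇒ pffWW   [S -> f]
pffWW ⇒ pffpW   [W -> p]
pffpW ⇒ pffpp   [W -> p]

S ⇒ W ⇒ SW ⇒ WW ⇒ SWW ⇒ WWW ⇒ pWW ⇒ pSWW ⇒ pfWW ⇒ pfSWW ⇒ pffWW ⇒ pffpW ⇒ pffpp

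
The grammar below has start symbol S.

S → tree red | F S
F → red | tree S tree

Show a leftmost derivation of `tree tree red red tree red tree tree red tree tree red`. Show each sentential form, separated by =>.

S => F S => tree S tree S => tree F S tree S => tree tree S tree S tree S => tree tree F S tree S tree S => tree tree red S tree S tree S => tree tree red F S tree S tree S => tree tree red red S tree S tree S => tree tree red red tree red tree S tree S => tree tree red red tree red tree tree red tree S => tree tree red red tree red tree tree red tree tree red

S => F S   [S → F S]
F S => tree S tree S   [F → tree S tree]
tree S tree S => tree F S tree S   [S → F S]
tree F S tree S => tree tree S tree S tree S   [F → tree S tree]
tree tree S tree S tree S => tree tree F S tree S tree S   [S → F S]
tree tree F S tree S tree S => tree tree red S tree S tree S   [F → red]
tree tree red S tree S tree S => tree tree red F S tree S tree S   [S → F S]
tree tree red F S tree S tree S => tree tree red red S tree S tree S   [F → red]
tree tree red red S tree S tree S => tree tree red red tree red tree S tree S   [S → tree red]
tree tree red red tree red tree S tree S => tree tree red red tree red tree tree red tree S   [S → tree red]
tree tree red red tree red tree tree red tree S => tree tree red red tree red tree tree red tree tree red   [S → tree red]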